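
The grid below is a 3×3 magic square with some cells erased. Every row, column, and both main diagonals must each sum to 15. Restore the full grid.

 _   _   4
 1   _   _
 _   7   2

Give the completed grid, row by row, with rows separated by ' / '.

8 3 4 / 1 5 9 / 6 7 2

The remaining cell in row 3 is (3,1) = 15 − 9 = 6.
From column 1, 15 − (1 + 6) gives (1,1) = 8.
Column 3 needs 15; the known cells sum to 6, so (2,3) = 9.
The remaining cell in main diagonal is (2,2) = 15 − 10 = 5.
Row 1: 8 + 4 + ? = 15, so (1,2) = 3.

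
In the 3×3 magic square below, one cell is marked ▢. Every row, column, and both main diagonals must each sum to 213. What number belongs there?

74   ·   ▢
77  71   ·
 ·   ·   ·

80

From row 2, 213 − (77 + 71) gives (2,3) = 65.
The remaining cell in column 1 is (3,1) = 213 − 151 = 62.
Main diagonal: 74 + 71 + ? = 213, so (3,3) = 68.
The remaining cell in anti-diagonal is (1,3) = 213 − 133 = 80.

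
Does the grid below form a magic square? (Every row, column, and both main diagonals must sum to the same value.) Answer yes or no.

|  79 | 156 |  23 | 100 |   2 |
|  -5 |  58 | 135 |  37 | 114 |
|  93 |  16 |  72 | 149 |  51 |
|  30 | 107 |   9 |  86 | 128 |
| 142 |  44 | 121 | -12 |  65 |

Row 1: 79 + 156 + 23 + 100 + 2 = 360.
Row 2: -5 + 58 + 135 + 37 + 114 = 339.
Row 3: 93 + 16 + 72 + 149 + 51 = 381.
Row 4: 30 + 107 + 9 + 86 + 128 = 360.
Row 5: 142 + 44 + 121 + (-12) + 65 = 360.
Column 1: 79 + (-5) + 93 + 30 + 142 = 339.
Column 2: 156 + 58 + 16 + 107 + 44 = 381.
Column 3: 23 + 135 + 72 + 9 + 121 = 360.
Column 4: 100 + 37 + 149 + 86 + (-12) = 360.
Column 5: 2 + 114 + 51 + 128 + 65 = 360.
Main diagonal: 79 + 58 + 72 + 86 + 65 = 360.
Anti-diagonal: 2 + 37 + 72 + 107 + 142 = 360.

No — main diagonal sums to 360 but row 3 sums to 381.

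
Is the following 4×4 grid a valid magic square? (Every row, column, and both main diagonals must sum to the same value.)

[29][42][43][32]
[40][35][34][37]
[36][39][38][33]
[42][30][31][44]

Row 1: 29 + 42 + 43 + 32 = 146.
Row 2: 40 + 35 + 34 + 37 = 146.
Row 3: 36 + 39 + 38 + 33 = 146.
Row 4: 42 + 30 + 31 + 44 = 147.
Column 1: 29 + 40 + 36 + 42 = 147.
Column 2: 42 + 35 + 39 + 30 = 146.
Column 3: 43 + 34 + 38 + 31 = 146.
Column 4: 32 + 37 + 33 + 44 = 146.
Main diagonal: 29 + 35 + 38 + 44 = 146.
Anti-diagonal: 32 + 34 + 39 + 42 = 147.

No — column 1 sums to 147 but row 3 sums to 146.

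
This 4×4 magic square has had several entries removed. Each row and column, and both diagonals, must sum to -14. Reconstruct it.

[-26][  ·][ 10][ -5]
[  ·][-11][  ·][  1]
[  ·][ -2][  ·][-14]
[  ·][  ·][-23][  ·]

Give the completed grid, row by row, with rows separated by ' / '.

-26 7 10 -5 / 16 -11 -20 1 / -17 -2 19 -14 / 13 -8 -23 4

The remaining cell in row 1 is (1,2) = -14 − (-21) = 7.
Column 2 must total -14; the given cells sum to -6, so (4,2) = -8.
The remaining cell in column 4 is (4,4) = -14 − (-18) = 4.
Main diagonal must total -14; the given cells sum to -33, so (3,3) = 19.
Row 3 must total -14; the given cells sum to 3, so (3,1) = -17.
The remaining cell in row 4 is (4,1) = -14 − (-27) = 13.
Column 1 needs -14; the known cells sum to -30, so (2,1) = 16.
Column 3: 10 + 19 + (-23) + ? = -14, so (2,3) = -20.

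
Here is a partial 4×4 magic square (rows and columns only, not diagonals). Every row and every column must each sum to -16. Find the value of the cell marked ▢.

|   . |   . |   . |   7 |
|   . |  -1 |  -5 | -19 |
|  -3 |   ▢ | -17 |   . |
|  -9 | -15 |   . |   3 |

11

The remaining cell in row 2 is (2,1) = -16 − (-25) = 9.
The remaining cell in row 4 is (4,3) = -16 − (-21) = 5.
Column 1 must total -16; the given cells sum to -3, so (1,1) = -13.
The remaining cell in column 3 is (1,3) = -16 − (-17) = 1.
Column 4 must total -16; the given cells sum to -9, so (3,4) = -7.
Row 1 needs -16; the known cells sum to -5, so (1,2) = -11.
Row 3 must total -16; the given cells sum to -27, so (3,2) = 11.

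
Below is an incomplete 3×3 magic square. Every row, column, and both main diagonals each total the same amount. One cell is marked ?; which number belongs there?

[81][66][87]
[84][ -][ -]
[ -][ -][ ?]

Row 1 is complete and sums to 234; that is the magic constant.
Using column 1: 81 + 84 + ? → (3,1) = 234 − 165 = 69.
The remaining cell in anti-diagonal is (2,2) = 234 − 156 = 78.
From row 2, 234 − (84 + 78) gives (2,3) = 72.
Using column 2: 66 + 78 + ? → (3,2) = 234 − 144 = 90.
Using column 3: 87 + 72 + ? → (3,3) = 234 − 159 = 75.

75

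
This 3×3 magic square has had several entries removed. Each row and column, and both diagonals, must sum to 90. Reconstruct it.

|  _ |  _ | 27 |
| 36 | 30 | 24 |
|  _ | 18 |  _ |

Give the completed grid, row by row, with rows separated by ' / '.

Column 2 needs 90; the known cells sum to 48, so (1,2) = 42.
From column 3, 90 − (27 + 24) gives (3,3) = 39.
From main diagonal, 90 − (30 + 39) gives (1,1) = 21.
Using anti-diagonal: 27 + 30 + ? → (3,1) = 90 − 57 = 33.

21 42 27 / 36 30 24 / 33 18 39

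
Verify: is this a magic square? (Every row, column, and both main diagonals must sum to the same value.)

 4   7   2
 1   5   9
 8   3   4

No — row 1 sums to 13 but anti-diagonal sums to 15.

Row 1: 4 + 7 + 2 = 13.
Row 2: 1 + 5 + 9 = 15.
Row 3: 8 + 3 + 4 = 15.
Column 1: 4 + 1 + 8 = 13.
Column 2: 7 + 5 + 3 = 15.
Column 3: 2 + 9 + 4 = 15.
Main diagonal: 4 + 5 + 4 = 13.
Anti-diagonal: 2 + 5 + 8 = 15.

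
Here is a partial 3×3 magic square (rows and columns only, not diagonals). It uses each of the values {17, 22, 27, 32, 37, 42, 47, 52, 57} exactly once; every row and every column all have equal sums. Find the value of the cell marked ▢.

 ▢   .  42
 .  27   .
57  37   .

22

The 9 entries sum to 333, so each line sums to 333/3 = 111.
Row 3 needs 111; the known cells sum to 94, so (3,3) = 17.
Column 2: 27 + 37 + ? = 111, so (1,2) = 47.
Column 3: 42 + 17 + ? = 111, so (2,3) = 52.
The remaining cell in row 1 is (1,1) = 111 − 89 = 22.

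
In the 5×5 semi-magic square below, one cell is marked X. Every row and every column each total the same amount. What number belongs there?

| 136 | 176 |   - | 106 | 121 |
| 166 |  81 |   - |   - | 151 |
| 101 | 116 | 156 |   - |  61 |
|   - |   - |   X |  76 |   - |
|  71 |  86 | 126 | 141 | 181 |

161

Row 5 is complete and sums to 605; that is the magic constant.
Row 1 needs 605; the known cells sum to 539, so (1,3) = 66.
Using row 3: 101 + 116 + 156 + 61 + ? → (3,4) = 605 − 434 = 171.
Column 1: 136 + 166 + 101 + 71 + ? = 605, so (4,1) = 131.
Using column 2: 176 + 81 + 116 + 86 + ? → (4,2) = 605 − 459 = 146.
Column 4 needs 605; the known cells sum to 494, so (2,4) = 111.
Using column 5: 121 + 151 + 61 + 181 + ? → (4,5) = 605 − 514 = 91.
Row 2 needs 605; the known cells sum to 509, so (2,3) = 96.
Row 4 needs 605; the known cells sum to 444, so (4,3) = 161.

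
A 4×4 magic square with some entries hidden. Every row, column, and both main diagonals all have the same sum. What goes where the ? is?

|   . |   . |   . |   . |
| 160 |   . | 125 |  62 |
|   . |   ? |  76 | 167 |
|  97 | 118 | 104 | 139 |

146

Row 4 is complete and sums to 458; that is the magic constant.
Row 2: 160 + 125 + 62 + ? = 458, so (2,2) = 111.
Using column 3: 125 + 76 + 104 + ? → (1,3) = 458 − 305 = 153.
Column 4 must total 458; the given cells sum to 368, so (1,4) = 90.
Using main diagonal: 111 + 76 + 139 + ? → (1,1) = 458 − 326 = 132.
The remaining cell in anti-diagonal is (3,2) = 458 − 312 = 146.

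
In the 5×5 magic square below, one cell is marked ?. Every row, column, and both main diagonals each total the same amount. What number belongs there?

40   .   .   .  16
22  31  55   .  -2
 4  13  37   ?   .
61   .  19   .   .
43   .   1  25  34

Column 1 is complete and sums to 170; that is the magic constant.
Row 2 needs 170; the known cells sum to 106, so (2,4) = 64.
From row 5, 170 − (43 + 1 + 25 + 34) gives (5,2) = 67.
Using column 3: 55 + 37 + 19 + 1 + ? → (1,3) = 170 − 112 = 58.
Main diagonal must total 170; the given cells sum to 142, so (4,4) = 28.
Anti-diagonal: 16 + 64 + 37 + 43 + ? = 170, so (4,2) = 10.
From row 4, 170 − (61 + 10 + 19 + 28) gives (4,5) = 52.
Column 2 must total 170; the given cells sum to 121, so (1,2) = 49.
Column 5 must total 170; the given cells sum to 100, so (3,5) = 70.
Row 1: 40 + 49 + 58 + 16 + ? = 170, so (1,4) = 7.
Row 3: 4 + 13 + 37 + 70 + ? = 170, so (3,4) = 46.

46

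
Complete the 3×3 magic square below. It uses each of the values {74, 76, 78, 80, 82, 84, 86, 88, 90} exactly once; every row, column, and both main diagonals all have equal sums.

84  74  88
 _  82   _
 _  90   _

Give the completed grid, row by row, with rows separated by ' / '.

The 9 entries sum to 738, so each line sums to 738/3 = 246.
From main diagonal, 246 − (84 + 82) gives (3,3) = 80.
Using anti-diagonal: 88 + 82 + ? → (3,1) = 246 − 170 = 76.
Column 1 needs 246; the known cells sum to 160, so (2,1) = 86.
Column 3: 88 + 80 + ? = 246, so (2,3) = 78.

84 74 88 / 86 82 78 / 76 90 80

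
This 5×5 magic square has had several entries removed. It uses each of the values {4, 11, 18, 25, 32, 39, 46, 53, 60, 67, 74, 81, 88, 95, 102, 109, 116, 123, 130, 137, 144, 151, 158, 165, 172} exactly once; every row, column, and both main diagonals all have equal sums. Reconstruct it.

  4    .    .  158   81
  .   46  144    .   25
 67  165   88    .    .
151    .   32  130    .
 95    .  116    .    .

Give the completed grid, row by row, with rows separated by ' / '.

The 25 entries sum to 2200, so each line sums to 2200/5 = 440.
The remaining cell in column 1 is (2,1) = 440 − 317 = 123.
From column 3, 440 − (144 + 88 + 32 + 116) gives (1,3) = 60.
Main diagonal must total 440; the given cells sum to 268, so (5,5) = 172.
Row 1 must total 440; the given cells sum to 303, so (1,2) = 137.
Row 2 must total 440; the given cells sum to 338, so (2,4) = 102.
Using anti-diagonal: 81 + 102 + 88 + 95 + ? → (4,2) = 440 − 366 = 74.
From row 4, 440 − (151 + 74 + 32 + 130) gives (4,5) = 53.
Column 2 needs 440; the known cells sum to 422, so (5,2) = 18.
Column 5 must total 440; the given cells sum to 331, so (3,5) = 109.
From row 3, 440 − (67 + 165 + 88 + 109) gives (3,4) = 11.
From row 5, 440 − (95 + 18 + 116 + 172) gives (5,4) = 39.

4 137 60 158 81 / 123 46 144 102 25 / 67 165 88 11 109 / 151 74 32 130 53 / 95 18 116 39 172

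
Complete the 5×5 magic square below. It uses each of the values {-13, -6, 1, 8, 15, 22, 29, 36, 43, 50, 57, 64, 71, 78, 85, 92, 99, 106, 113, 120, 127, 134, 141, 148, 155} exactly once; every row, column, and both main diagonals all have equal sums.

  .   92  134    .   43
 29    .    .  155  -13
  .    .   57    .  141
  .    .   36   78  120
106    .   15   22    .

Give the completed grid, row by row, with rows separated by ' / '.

85 92 134 1 43 / 29 71 113 155 -13 / 8 50 57 99 141 / 127 -6 36 78 120 / 106 148 15 22 64

The 25 entries sum to 1775, so each line sums to 1775/5 = 355.
From column 3, 355 − (134 + 57 + 36 + 15) gives (2,3) = 113.
From column 5, 355 − (43 + (-13) + 141 + 120) gives (5,5) = 64.
From anti-diagonal, 355 − (43 + 155 + 57 + 106) gives (4,2) = -6.
Row 2: 29 + 113 + 155 + (-13) + ? = 355, so (2,2) = 71.
Row 4 needs 355; the known cells sum to 228, so (4,1) = 127.
From row 5, 355 − (106 + 15 + 22 + 64) gives (5,2) = 148.
Column 2: 92 + 71 + (-6) + 148 + ? = 355, so (3,2) = 50.
The remaining cell in main diagonal is (1,1) = 355 − 270 = 85.
Row 1: 85 + 92 + 134 + 43 + ? = 355, so (1,4) = 1.
Column 1: 85 + 29 + 127 + 106 + ? = 355, so (3,1) = 8.
Column 4: 1 + 155 + 78 + 22 + ? = 355, so (3,4) = 99.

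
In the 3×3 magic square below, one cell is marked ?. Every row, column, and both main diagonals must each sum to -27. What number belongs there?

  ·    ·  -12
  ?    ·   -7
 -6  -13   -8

Using anti-diagonal: -12 + (-6) + ? → (2,2) = -27 − (-18) = -9.
The remaining cell in row 2 is (2,1) = -27 − (-16) = -11.

-11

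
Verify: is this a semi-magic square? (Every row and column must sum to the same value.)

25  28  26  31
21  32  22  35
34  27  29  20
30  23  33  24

Row 1: 25 + 28 + 26 + 31 = 110.
Row 2: 21 + 32 + 22 + 35 = 110.
Row 3: 34 + 27 + 29 + 20 = 110.
Row 4: 30 + 23 + 33 + 24 = 110.
Column 1: 25 + 21 + 34 + 30 = 110.
Column 2: 28 + 32 + 27 + 23 = 110.
Column 3: 26 + 22 + 29 + 33 = 110.
Column 4: 31 + 35 + 20 + 24 = 110.
All lines sum to 110.

Yes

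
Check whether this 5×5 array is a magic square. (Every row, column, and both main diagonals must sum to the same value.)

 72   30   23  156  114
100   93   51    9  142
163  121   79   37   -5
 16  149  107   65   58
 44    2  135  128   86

Yes

Row 1: 72 + 30 + 23 + 156 + 114 = 395.
Row 2: 100 + 93 + 51 + 9 + 142 = 395.
Row 3: 163 + 121 + 79 + 37 + (-5) = 395.
Row 4: 16 + 149 + 107 + 65 + 58 = 395.
Row 5: 44 + 2 + 135 + 128 + 86 = 395.
Column 1: 72 + 100 + 163 + 16 + 44 = 395.
Column 2: 30 + 93 + 121 + 149 + 2 = 395.
Column 3: 23 + 51 + 79 + 107 + 135 = 395.
Column 4: 156 + 9 + 37 + 65 + 128 = 395.
Column 5: 114 + 142 + (-5) + 58 + 86 = 395.
Main diagonal: 72 + 93 + 79 + 65 + 86 = 395.
Anti-diagonal: 114 + 9 + 79 + 149 + 44 = 395.
All lines sum to 395.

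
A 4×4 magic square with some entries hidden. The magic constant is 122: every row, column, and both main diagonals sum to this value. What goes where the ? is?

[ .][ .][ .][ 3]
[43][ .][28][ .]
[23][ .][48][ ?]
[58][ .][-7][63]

18

From row 4, 122 − (58 + (-7) + 63) gives (4,2) = 8.
Column 1 must total 122; the given cells sum to 124, so (1,1) = -2.
Column 3 needs 122; the known cells sum to 69, so (1,3) = 53.
From main diagonal, 122 − (-2 + 48 + 63) gives (2,2) = 13.
Using anti-diagonal: 3 + 28 + 58 + ? → (3,2) = 122 − 89 = 33.
The remaining cell in row 1 is (1,2) = 122 − 54 = 68.
From row 2, 122 − (43 + 13 + 28) gives (2,4) = 38.
From row 3, 122 − (23 + 33 + 48) gives (3,4) = 18.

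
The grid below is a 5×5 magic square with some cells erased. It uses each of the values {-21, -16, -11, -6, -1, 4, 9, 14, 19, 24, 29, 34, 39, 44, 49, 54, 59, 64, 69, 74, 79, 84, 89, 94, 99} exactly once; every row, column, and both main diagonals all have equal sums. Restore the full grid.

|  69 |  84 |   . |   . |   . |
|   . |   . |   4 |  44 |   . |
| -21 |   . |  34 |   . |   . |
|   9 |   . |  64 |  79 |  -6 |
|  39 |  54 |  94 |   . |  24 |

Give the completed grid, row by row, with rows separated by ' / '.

69 84 -1 14 29 / 99 -11 4 44 59 / -21 19 34 74 89 / 9 49 64 79 -6 / 39 54 94 -16 24

The 25 entries sum to 975, so each line sums to 975/5 = 195.
Row 4 must total 195; the given cells sum to 146, so (4,2) = 49.
Row 5 must total 195; the given cells sum to 211, so (5,4) = -16.
Column 1 needs 195; the known cells sum to 96, so (2,1) = 99.
From column 3, 195 − (4 + 34 + 64 + 94) gives (1,3) = -1.
From main diagonal, 195 − (69 + 34 + 79 + 24) gives (2,2) = -11.
Anti-diagonal must total 195; the given cells sum to 166, so (1,5) = 29.
Using row 1: 69 + 84 + (-1) + 29 + ? → (1,4) = 195 − 181 = 14.
Row 2: 99 + (-11) + 4 + 44 + ? = 195, so (2,5) = 59.
Column 2 must total 195; the given cells sum to 176, so (3,2) = 19.
From column 4, 195 − (14 + 44 + 79 + (-16)) gives (3,4) = 74.
The remaining cell in column 5 is (3,5) = 195 − 106 = 89.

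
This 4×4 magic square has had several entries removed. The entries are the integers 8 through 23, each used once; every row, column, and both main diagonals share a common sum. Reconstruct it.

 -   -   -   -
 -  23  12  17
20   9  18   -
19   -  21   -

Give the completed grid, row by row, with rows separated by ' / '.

13 16 11 22 / 10 23 12 17 / 20 9 18 15 / 19 14 21 8

The entries are 8 through 23, which sum to 248, so each line sums to 248/4 = 62.
Using row 2: 23 + 12 + 17 + ? → (2,1) = 62 − 52 = 10.
The remaining cell in row 3 is (3,4) = 62 − 47 = 15.
Column 1: 10 + 20 + 19 + ? = 62, so (1,1) = 13.
From column 3, 62 − (12 + 18 + 21) gives (1,3) = 11.
Main diagonal needs 62; the known cells sum to 54, so (4,4) = 8.
From anti-diagonal, 62 − (12 + 9 + 19) gives (1,4) = 22.
The remaining cell in row 1 is (1,2) = 62 − 46 = 16.
Using row 4: 19 + 21 + 8 + ? → (4,2) = 62 − 48 = 14.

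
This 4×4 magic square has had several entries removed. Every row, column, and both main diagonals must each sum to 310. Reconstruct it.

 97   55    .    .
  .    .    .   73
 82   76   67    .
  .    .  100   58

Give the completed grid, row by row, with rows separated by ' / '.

97 55 64 94 / 70 88 79 73 / 82 76 67 85 / 61 91 100 58

The remaining cell in row 3 is (3,4) = 310 − 225 = 85.
Column 4 needs 310; the known cells sum to 216, so (1,4) = 94.
The remaining cell in main diagonal is (2,2) = 310 − 222 = 88.
From row 1, 310 − (97 + 55 + 94) gives (1,3) = 64.
The remaining cell in column 2 is (4,2) = 310 − 219 = 91.
From column 3, 310 − (64 + 67 + 100) gives (2,3) = 79.
Using anti-diagonal: 94 + 79 + 76 + ? → (4,1) = 310 − 249 = 61.
Row 2 needs 310; the known cells sum to 240, so (2,1) = 70.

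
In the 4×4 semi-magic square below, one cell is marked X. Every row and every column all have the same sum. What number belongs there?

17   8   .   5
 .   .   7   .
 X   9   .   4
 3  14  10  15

16

Row 4 is complete and sums to 42; that is the magic constant.
From row 1, 42 − (17 + 8 + 5) gives (1,3) = 12.
The remaining cell in column 2 is (2,2) = 42 − 31 = 11.
Using column 3: 12 + 7 + 10 + ? → (3,3) = 42 − 29 = 13.
From column 4, 42 − (5 + 4 + 15) gives (2,4) = 18.
The remaining cell in row 2 is (2,1) = 42 − 36 = 6.
Row 3 must total 42; the given cells sum to 26, so (3,1) = 16.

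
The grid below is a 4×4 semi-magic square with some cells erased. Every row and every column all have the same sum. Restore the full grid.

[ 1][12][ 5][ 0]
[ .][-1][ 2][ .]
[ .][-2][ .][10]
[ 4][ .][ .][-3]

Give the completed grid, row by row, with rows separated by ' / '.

Row 1 is already complete: 1 + 12 + 5 + 0 = 18, so that is the magic constant.
From column 2, 18 − (12 + (-1) + (-2)) gives (4,2) = 9.
The remaining cell in column 4 is (2,4) = 18 − 7 = 11.
The remaining cell in row 2 is (2,1) = 18 − 12 = 6.
The remaining cell in row 4 is (4,3) = 18 − 10 = 8.
Column 1: 1 + 6 + 4 + ? = 18, so (3,1) = 7.
Using column 3: 5 + 2 + 8 + ? → (3,3) = 18 − 15 = 3.

1 12 5 0 / 6 -1 2 11 / 7 -2 3 10 / 4 9 8 -3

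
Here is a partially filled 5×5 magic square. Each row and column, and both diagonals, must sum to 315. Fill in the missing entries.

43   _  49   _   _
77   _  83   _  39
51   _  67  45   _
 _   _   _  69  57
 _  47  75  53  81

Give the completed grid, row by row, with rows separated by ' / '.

Row 5 needs 315; the known cells sum to 256, so (5,1) = 59.
From column 1, 315 − (43 + 77 + 51 + 59) gives (4,1) = 85.
Column 3: 49 + 83 + 67 + 75 + ? = 315, so (4,3) = 41.
Using main diagonal: 43 + 67 + 69 + 81 + ? → (2,2) = 315 − 260 = 55.
Using row 2: 77 + 55 + 83 + 39 + ? → (2,4) = 315 − 254 = 61.
Using row 4: 85 + 41 + 69 + 57 + ? → (4,2) = 315 − 252 = 63.
Column 4 must total 315; the given cells sum to 228, so (1,4) = 87.
Anti-diagonal: 61 + 67 + 63 + 59 + ? = 315, so (1,5) = 65.
Row 1 must total 315; the given cells sum to 244, so (1,2) = 71.
Column 2 must total 315; the given cells sum to 236, so (3,2) = 79.
Column 5 needs 315; the known cells sum to 242, so (3,5) = 73.

43 71 49 87 65 / 77 55 83 61 39 / 51 79 67 45 73 / 85 63 41 69 57 / 59 47 75 53 81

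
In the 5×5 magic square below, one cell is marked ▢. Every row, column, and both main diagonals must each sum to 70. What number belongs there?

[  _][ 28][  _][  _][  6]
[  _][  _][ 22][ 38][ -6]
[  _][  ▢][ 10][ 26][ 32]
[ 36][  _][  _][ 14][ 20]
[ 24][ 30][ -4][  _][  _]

Column 5 needs 70; the known cells sum to 52, so (5,5) = 18.
The remaining cell in anti-diagonal is (4,2) = 70 − 78 = -8.
From row 4, 70 − (36 + (-8) + 14 + 20) gives (4,3) = 8.
From row 5, 70 − (24 + 30 + (-4) + 18) gives (5,4) = 2.
Column 3 must total 70; the given cells sum to 36, so (1,3) = 34.
The remaining cell in column 4 is (1,4) = 70 − 80 = -10.
Row 1 must total 70; the given cells sum to 58, so (1,1) = 12.
From main diagonal, 70 − (12 + 10 + 14 + 18) gives (2,2) = 16.
Using row 2: 16 + 22 + 38 + (-6) + ? → (2,1) = 70 − 70 = 0.
The remaining cell in column 1 is (3,1) = 70 − 72 = -2.
From column 2, 70 − (28 + 16 + (-8) + 30) gives (3,2) = 4.

4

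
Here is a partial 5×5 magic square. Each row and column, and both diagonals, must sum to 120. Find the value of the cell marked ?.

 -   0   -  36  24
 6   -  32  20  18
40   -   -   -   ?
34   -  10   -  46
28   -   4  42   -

2

Row 2: 6 + 32 + 20 + 18 + ? = 120, so (2,2) = 44.
Column 1 must total 120; the given cells sum to 108, so (1,1) = 12.
Row 1 needs 120; the known cells sum to 72, so (1,3) = 48.
From column 3, 120 − (48 + 32 + 10 + 4) gives (3,3) = 26.
The remaining cell in anti-diagonal is (4,2) = 120 − 98 = 22.
Row 4: 34 + 22 + 10 + 46 + ? = 120, so (4,4) = 8.
Column 4 needs 120; the known cells sum to 106, so (3,4) = 14.
Using main diagonal: 12 + 44 + 26 + 8 + ? → (5,5) = 120 − 90 = 30.
Row 5 must total 120; the given cells sum to 104, so (5,2) = 16.
Column 2 needs 120; the known cells sum to 82, so (3,2) = 38.
Using column 5: 24 + 18 + 46 + 30 + ? → (3,5) = 120 − 118 = 2.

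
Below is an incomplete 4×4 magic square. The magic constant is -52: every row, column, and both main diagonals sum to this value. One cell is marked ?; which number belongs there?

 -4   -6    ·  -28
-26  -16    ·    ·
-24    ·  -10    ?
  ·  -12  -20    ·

From row 1, -52 − (-4 + (-6) + (-28)) gives (1,3) = -14.
Column 1 needs -52; the known cells sum to -54, so (4,1) = 2.
Column 2 must total -52; the given cells sum to -34, so (3,2) = -18.
Column 3 needs -52; the known cells sum to -44, so (2,3) = -8.
The remaining cell in main diagonal is (4,4) = -52 − (-30) = -22.
The remaining cell in row 2 is (2,4) = -52 − (-50) = -2.
Row 3 needs -52; the known cells sum to -52, so (3,4) = 0.

0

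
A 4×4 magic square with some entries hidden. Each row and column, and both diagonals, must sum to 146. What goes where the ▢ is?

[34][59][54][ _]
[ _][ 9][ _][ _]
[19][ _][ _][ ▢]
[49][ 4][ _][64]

Row 1: 34 + 59 + 54 + ? = 146, so (1,4) = -1.
Row 4 needs 146; the known cells sum to 117, so (4,3) = 29.
The remaining cell in column 1 is (2,1) = 146 − 102 = 44.
The remaining cell in column 2 is (3,2) = 146 − 72 = 74.
The remaining cell in main diagonal is (3,3) = 146 − 107 = 39.
Anti-diagonal needs 146; the known cells sum to 122, so (2,3) = 24.
From row 2, 146 − (44 + 9 + 24) gives (2,4) = 69.
Row 3: 19 + 74 + 39 + ? = 146, so (3,4) = 14.

14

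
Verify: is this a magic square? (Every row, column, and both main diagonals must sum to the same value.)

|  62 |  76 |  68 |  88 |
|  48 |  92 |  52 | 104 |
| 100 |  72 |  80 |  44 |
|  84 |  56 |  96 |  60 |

No — row 1 sums to 294 but row 3 sums to 296.

Row 1: 62 + 76 + 68 + 88 = 294.
Row 2: 48 + 92 + 52 + 104 = 296.
Row 3: 100 + 72 + 80 + 44 = 296.
Row 4: 84 + 56 + 96 + 60 = 296.
Column 1: 62 + 48 + 100 + 84 = 294.
Column 2: 76 + 92 + 72 + 56 = 296.
Column 3: 68 + 52 + 80 + 96 = 296.
Column 4: 88 + 104 + 44 + 60 = 296.
Main diagonal: 62 + 92 + 80 + 60 = 294.
Anti-diagonal: 88 + 52 + 72 + 84 = 296.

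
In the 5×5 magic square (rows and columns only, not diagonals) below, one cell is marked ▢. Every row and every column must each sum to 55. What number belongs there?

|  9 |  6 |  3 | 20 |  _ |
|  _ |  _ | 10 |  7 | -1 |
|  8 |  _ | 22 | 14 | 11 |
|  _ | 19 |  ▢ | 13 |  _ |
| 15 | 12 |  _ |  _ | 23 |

The remaining cell in row 1 is (1,5) = 55 − 38 = 17.
Row 3 needs 55; the known cells sum to 55, so (3,2) = 0.
Column 2 must total 55; the given cells sum to 37, so (2,2) = 18.
Column 4: 20 + 7 + 14 + 13 + ? = 55, so (5,4) = 1.
The remaining cell in column 5 is (4,5) = 55 − 50 = 5.
The remaining cell in row 2 is (2,1) = 55 − 34 = 21.
Row 5 needs 55; the known cells sum to 51, so (5,3) = 4.
Using column 1: 9 + 21 + 8 + 15 + ? → (4,1) = 55 − 53 = 2.
Using column 3: 3 + 10 + 22 + 4 + ? → (4,3) = 55 − 39 = 16.

16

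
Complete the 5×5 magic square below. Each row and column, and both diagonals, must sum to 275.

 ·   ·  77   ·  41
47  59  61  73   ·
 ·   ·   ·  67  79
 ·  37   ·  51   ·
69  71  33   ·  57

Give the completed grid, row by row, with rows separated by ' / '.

Row 2 needs 275; the known cells sum to 240, so (2,5) = 35.
Row 5 must total 275; the given cells sum to 230, so (5,4) = 45.
Column 4 must total 275; the given cells sum to 236, so (1,4) = 39.
From column 5, 275 − (41 + 35 + 79 + 57) gives (4,5) = 63.
Using anti-diagonal: 41 + 73 + 37 + 69 + ? → (3,3) = 275 − 220 = 55.
Column 3 needs 275; the known cells sum to 226, so (4,3) = 49.
The remaining cell in main diagonal is (1,1) = 275 − 222 = 53.
Row 1 needs 275; the known cells sum to 210, so (1,2) = 65.
The remaining cell in row 4 is (4,1) = 275 − 200 = 75.
Using column 1: 53 + 47 + 75 + 69 + ? → (3,1) = 275 − 244 = 31.
Column 2 must total 275; the given cells sum to 232, so (3,2) = 43.

53 65 77 39 41 / 47 59 61 73 35 / 31 43 55 67 79 / 75 37 49 51 63 / 69 71 33 45 57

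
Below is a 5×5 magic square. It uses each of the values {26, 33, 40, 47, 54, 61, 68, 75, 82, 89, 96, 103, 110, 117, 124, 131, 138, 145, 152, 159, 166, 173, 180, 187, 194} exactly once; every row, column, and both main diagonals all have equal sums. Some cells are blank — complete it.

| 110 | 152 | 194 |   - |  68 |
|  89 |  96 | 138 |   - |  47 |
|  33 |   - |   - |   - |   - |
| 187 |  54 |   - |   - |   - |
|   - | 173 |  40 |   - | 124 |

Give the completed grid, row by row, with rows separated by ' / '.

110 152 194 26 68 / 89 96 138 180 47 / 33 75 117 159 166 / 187 54 61 103 145 / 131 173 40 82 124

The 25 entries sum to 2750, so each line sums to 2750/5 = 550.
Using row 1: 110 + 152 + 194 + 68 + ? → (1,4) = 550 − 524 = 26.
Using row 2: 89 + 96 + 138 + 47 + ? → (2,4) = 550 − 370 = 180.
Column 1: 110 + 89 + 33 + 187 + ? = 550, so (5,1) = 131.
Column 2 must total 550; the given cells sum to 475, so (3,2) = 75.
Anti-diagonal needs 550; the known cells sum to 433, so (3,3) = 117.
Row 5 needs 550; the known cells sum to 468, so (5,4) = 82.
Column 3: 194 + 138 + 117 + 40 + ? = 550, so (4,3) = 61.
From main diagonal, 550 − (110 + 96 + 117 + 124) gives (4,4) = 103.
Using row 4: 187 + 54 + 61 + 103 + ? → (4,5) = 550 − 405 = 145.
Column 4 needs 550; the known cells sum to 391, so (3,4) = 159.
Column 5: 68 + 47 + 145 + 124 + ? = 550, so (3,5) = 166.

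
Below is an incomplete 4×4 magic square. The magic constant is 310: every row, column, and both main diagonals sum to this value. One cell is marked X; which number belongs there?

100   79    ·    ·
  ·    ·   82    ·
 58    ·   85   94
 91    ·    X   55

Row 3 needs 310; the known cells sum to 237, so (3,2) = 73.
The remaining cell in column 1 is (2,1) = 310 − 249 = 61.
The remaining cell in main diagonal is (2,2) = 310 − 240 = 70.
Anti-diagonal must total 310; the given cells sum to 246, so (1,4) = 64.
Row 1 needs 310; the known cells sum to 243, so (1,3) = 67.
Using row 2: 61 + 70 + 82 + ? → (2,4) = 310 − 213 = 97.
Column 2 must total 310; the given cells sum to 222, so (4,2) = 88.
The remaining cell in column 3 is (4,3) = 310 − 234 = 76.

76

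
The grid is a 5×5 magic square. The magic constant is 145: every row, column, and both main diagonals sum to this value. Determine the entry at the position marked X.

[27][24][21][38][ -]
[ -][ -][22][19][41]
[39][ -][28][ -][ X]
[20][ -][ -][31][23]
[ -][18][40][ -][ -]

17

From row 1, 145 − (27 + 24 + 21 + 38) gives (1,5) = 35.
Column 3: 21 + 22 + 28 + 40 + ? = 145, so (4,3) = 34.
Using row 4: 20 + 34 + 31 + 23 + ? → (4,2) = 145 − 108 = 37.
Anti-diagonal: 35 + 19 + 28 + 37 + ? = 145, so (5,1) = 26.
Using column 1: 27 + 39 + 20 + 26 + ? → (2,1) = 145 − 112 = 33.
Row 2 needs 145; the known cells sum to 115, so (2,2) = 30.
From column 2, 145 − (24 + 30 + 37 + 18) gives (3,2) = 36.
Main diagonal: 27 + 30 + 28 + 31 + ? = 145, so (5,5) = 29.
Using row 5: 26 + 18 + 40 + 29 + ? → (5,4) = 145 − 113 = 32.
Using column 4: 38 + 19 + 31 + 32 + ? → (3,4) = 145 − 120 = 25.
The remaining cell in column 5 is (3,5) = 145 − 128 = 17.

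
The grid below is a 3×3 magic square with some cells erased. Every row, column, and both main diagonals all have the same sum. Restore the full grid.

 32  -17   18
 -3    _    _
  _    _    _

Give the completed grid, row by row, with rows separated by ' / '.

Row 1 is already complete: 32 + -17 + 18 = 33, so that is the magic constant.
Column 1 must total 33; the given cells sum to 29, so (3,1) = 4.
The remaining cell in anti-diagonal is (2,2) = 33 − 22 = 11.
Row 2: -3 + 11 + ? = 33, so (2,3) = 25.
Column 2 must total 33; the given cells sum to -6, so (3,2) = 39.
Using column 3: 18 + 25 + ? → (3,3) = 33 − 43 = -10.

32 -17 18 / -3 11 25 / 4 39 -10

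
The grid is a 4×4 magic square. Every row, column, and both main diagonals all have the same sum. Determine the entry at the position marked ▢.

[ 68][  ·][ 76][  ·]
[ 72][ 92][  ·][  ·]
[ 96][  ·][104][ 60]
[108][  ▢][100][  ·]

Column 1 is complete and sums to 344; that is the magic constant.
Row 3 must total 344; the given cells sum to 260, so (3,2) = 84.
Column 3 needs 344; the known cells sum to 280, so (2,3) = 64.
Main diagonal must total 344; the given cells sum to 264, so (4,4) = 80.
Anti-diagonal needs 344; the known cells sum to 256, so (1,4) = 88.
From row 1, 344 − (68 + 76 + 88) gives (1,2) = 112.
Row 2: 72 + 92 + 64 + ? = 344, so (2,4) = 116.
Row 4: 108 + 100 + 80 + ? = 344, so (4,2) = 56.

56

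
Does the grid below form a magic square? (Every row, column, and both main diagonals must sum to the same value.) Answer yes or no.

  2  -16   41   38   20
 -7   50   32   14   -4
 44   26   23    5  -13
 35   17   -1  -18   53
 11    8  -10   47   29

No — row 5 sums to 85 but row 4 sums to 86.

Row 1: 2 + (-16) + 41 + 38 + 20 = 85.
Row 2: -7 + 50 + 32 + 14 + (-4) = 85.
Row 3: 44 + 26 + 23 + 5 + (-13) = 85.
Row 4: 35 + 17 + (-1) + (-18) + 53 = 86.
Row 5: 11 + 8 + (-10) + 47 + 29 = 85.
Column 1: 2 + (-7) + 44 + 35 + 11 = 85.
Column 2: -16 + 50 + 26 + 17 + 8 = 85.
Column 3: 41 + 32 + 23 + (-1) + (-10) = 85.
Column 4: 38 + 14 + 5 + (-18) + 47 = 86.
Column 5: 20 + (-4) + (-13) + 53 + 29 = 85.
Main diagonal: 2 + 50 + 23 + (-18) + 29 = 86.
Anti-diagonal: 20 + 14 + 23 + 17 + 11 = 85.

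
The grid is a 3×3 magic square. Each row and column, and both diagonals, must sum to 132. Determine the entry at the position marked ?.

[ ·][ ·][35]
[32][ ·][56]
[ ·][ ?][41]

Row 2 must total 132; the given cells sum to 88, so (2,2) = 44.
Main diagonal must total 132; the given cells sum to 85, so (1,1) = 47.
The remaining cell in anti-diagonal is (3,1) = 132 − 79 = 53.
Row 1 must total 132; the given cells sum to 82, so (1,2) = 50.
Row 3 must total 132; the given cells sum to 94, so (3,2) = 38.

38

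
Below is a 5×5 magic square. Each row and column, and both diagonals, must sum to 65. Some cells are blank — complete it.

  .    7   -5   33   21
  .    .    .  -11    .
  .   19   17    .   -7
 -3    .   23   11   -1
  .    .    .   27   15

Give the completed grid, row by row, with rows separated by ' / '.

From row 1, 65 − (7 + (-5) + 33 + 21) gives (1,1) = 9.
The remaining cell in row 4 is (4,2) = 65 − 30 = 35.
Column 4 must total 65; the given cells sum to 60, so (3,4) = 5.
Using column 5: 21 + (-7) + (-1) + 15 + ? → (2,5) = 65 − 28 = 37.
Main diagonal: 9 + 17 + 11 + 15 + ? = 65, so (2,2) = 13.
The remaining cell in anti-diagonal is (5,1) = 65 − 62 = 3.
Row 3 needs 65; the known cells sum to 34, so (3,1) = 31.
Column 1: 9 + 31 + (-3) + 3 + ? = 65, so (2,1) = 25.
Column 2: 7 + 13 + 19 + 35 + ? = 65, so (5,2) = -9.
Row 2: 25 + 13 + (-11) + 37 + ? = 65, so (2,3) = 1.
Using row 5: 3 + (-9) + 27 + 15 + ? → (5,3) = 65 − 36 = 29.

9 7 -5 33 21 / 25 13 1 -11 37 / 31 19 17 5 -7 / -3 35 23 11 -1 / 3 -9 29 27 15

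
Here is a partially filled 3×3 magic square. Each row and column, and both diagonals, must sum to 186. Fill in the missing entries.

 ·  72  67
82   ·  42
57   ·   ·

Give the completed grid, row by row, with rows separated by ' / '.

Row 1 needs 186; the known cells sum to 139, so (1,1) = 47.
Row 2: 82 + 42 + ? = 186, so (2,2) = 62.
Column 2: 72 + 62 + ? = 186, so (3,2) = 52.
From column 3, 186 − (67 + 42) gives (3,3) = 77.

47 72 67 / 82 62 42 / 57 52 77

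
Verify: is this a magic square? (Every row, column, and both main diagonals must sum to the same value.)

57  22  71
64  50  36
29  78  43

Row 1: 57 + 22 + 71 = 150.
Row 2: 64 + 50 + 36 = 150.
Row 3: 29 + 78 + 43 = 150.
Column 1: 57 + 64 + 29 = 150.
Column 2: 22 + 50 + 78 = 150.
Column 3: 71 + 36 + 43 = 150.
Main diagonal: 57 + 50 + 43 = 150.
Anti-diagonal: 71 + 50 + 29 = 150.
All lines sum to 150.

Yes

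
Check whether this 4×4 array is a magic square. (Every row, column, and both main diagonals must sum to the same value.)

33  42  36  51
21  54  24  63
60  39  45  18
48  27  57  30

Row 1: 33 + 42 + 36 + 51 = 162.
Row 2: 21 + 54 + 24 + 63 = 162.
Row 3: 60 + 39 + 45 + 18 = 162.
Row 4: 48 + 27 + 57 + 30 = 162.
Column 1: 33 + 21 + 60 + 48 = 162.
Column 2: 42 + 54 + 39 + 27 = 162.
Column 3: 36 + 24 + 45 + 57 = 162.
Column 4: 51 + 63 + 18 + 30 = 162.
Main diagonal: 33 + 54 + 45 + 30 = 162.
Anti-diagonal: 51 + 24 + 39 + 48 = 162.
All lines sum to 162.

Yes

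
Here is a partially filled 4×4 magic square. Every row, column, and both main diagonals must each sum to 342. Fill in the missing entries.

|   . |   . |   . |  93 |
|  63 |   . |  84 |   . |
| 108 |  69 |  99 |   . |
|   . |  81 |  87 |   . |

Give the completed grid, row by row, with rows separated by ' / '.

Row 3 must total 342; the given cells sum to 276, so (3,4) = 66.
The remaining cell in column 3 is (1,3) = 342 − 270 = 72.
Anti-diagonal needs 342; the known cells sum to 246, so (4,1) = 96.
Using row 4: 96 + 81 + 87 + ? → (4,4) = 342 − 264 = 78.
Column 1: 63 + 108 + 96 + ? = 342, so (1,1) = 75.
Column 4 needs 342; the known cells sum to 237, so (2,4) = 105.
Main diagonal: 75 + 99 + 78 + ? = 342, so (2,2) = 90.
The remaining cell in row 1 is (1,2) = 342 − 240 = 102.

75 102 72 93 / 63 90 84 105 / 108 69 99 66 / 96 81 87 78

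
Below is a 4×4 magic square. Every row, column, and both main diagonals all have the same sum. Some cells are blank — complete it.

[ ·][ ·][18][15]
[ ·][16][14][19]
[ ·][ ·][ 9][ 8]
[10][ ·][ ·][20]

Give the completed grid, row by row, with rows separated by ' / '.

Column 4 is already complete: 15 + 19 + 8 + 20 = 62, so that is the magic constant.
Row 2: 16 + 14 + 19 + ? = 62, so (2,1) = 13.
Column 3 needs 62; the known cells sum to 41, so (4,3) = 21.
The remaining cell in main diagonal is (1,1) = 62 − 45 = 17.
From anti-diagonal, 62 − (15 + 14 + 10) gives (3,2) = 23.
Row 1 must total 62; the given cells sum to 50, so (1,2) = 12.
Row 3 must total 62; the given cells sum to 40, so (3,1) = 22.
Row 4 needs 62; the known cells sum to 51, so (4,2) = 11.

17 12 18 15 / 13 16 14 19 / 22 23 9 8 / 10 11 21 20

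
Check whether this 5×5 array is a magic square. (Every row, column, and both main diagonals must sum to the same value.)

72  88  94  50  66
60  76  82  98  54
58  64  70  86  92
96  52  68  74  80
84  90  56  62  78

Yes

Row 1: 72 + 88 + 94 + 50 + 66 = 370.
Row 2: 60 + 76 + 82 + 98 + 54 = 370.
Row 3: 58 + 64 + 70 + 86 + 92 = 370.
Row 4: 96 + 52 + 68 + 74 + 80 = 370.
Row 5: 84 + 90 + 56 + 62 + 78 = 370.
Column 1: 72 + 60 + 58 + 96 + 84 = 370.
Column 2: 88 + 76 + 64 + 52 + 90 = 370.
Column 3: 94 + 82 + 70 + 68 + 56 = 370.
Column 4: 50 + 98 + 86 + 74 + 62 = 370.
Column 5: 66 + 54 + 92 + 80 + 78 = 370.
Main diagonal: 72 + 76 + 70 + 74 + 78 = 370.
Anti-diagonal: 66 + 98 + 70 + 52 + 84 = 370.
All lines sum to 370.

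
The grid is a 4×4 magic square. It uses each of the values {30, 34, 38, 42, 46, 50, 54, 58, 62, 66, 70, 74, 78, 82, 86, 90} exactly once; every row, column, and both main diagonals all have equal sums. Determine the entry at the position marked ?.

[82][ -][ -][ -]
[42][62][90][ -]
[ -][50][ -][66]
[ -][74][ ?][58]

78

The 16 entries sum to 960, so each line sums to 960/4 = 240.
From row 2, 240 − (42 + 62 + 90) gives (2,4) = 46.
Column 2 needs 240; the known cells sum to 186, so (1,2) = 54.
The remaining cell in column 4 is (1,4) = 240 − 170 = 70.
Main diagonal needs 240; the known cells sum to 202, so (3,3) = 38.
Anti-diagonal must total 240; the given cells sum to 210, so (4,1) = 30.
Row 1 needs 240; the known cells sum to 206, so (1,3) = 34.
Row 3: 50 + 38 + 66 + ? = 240, so (3,1) = 86.
Using row 4: 30 + 74 + 58 + ? → (4,3) = 240 − 162 = 78.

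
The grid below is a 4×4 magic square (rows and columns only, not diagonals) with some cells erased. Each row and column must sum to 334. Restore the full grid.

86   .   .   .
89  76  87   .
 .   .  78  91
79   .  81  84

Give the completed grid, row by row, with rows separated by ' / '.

86 83 88 77 / 89 76 87 82 / 80 85 78 91 / 79 90 81 84

From row 2, 334 − (89 + 76 + 87) gives (2,4) = 82.
Using row 4: 79 + 81 + 84 + ? → (4,2) = 334 − 244 = 90.
The remaining cell in column 1 is (3,1) = 334 − 254 = 80.
The remaining cell in column 3 is (1,3) = 334 − 246 = 88.
Column 4 needs 334; the known cells sum to 257, so (1,4) = 77.
Row 1 needs 334; the known cells sum to 251, so (1,2) = 83.
Using row 3: 80 + 78 + 91 + ? → (3,2) = 334 − 249 = 85.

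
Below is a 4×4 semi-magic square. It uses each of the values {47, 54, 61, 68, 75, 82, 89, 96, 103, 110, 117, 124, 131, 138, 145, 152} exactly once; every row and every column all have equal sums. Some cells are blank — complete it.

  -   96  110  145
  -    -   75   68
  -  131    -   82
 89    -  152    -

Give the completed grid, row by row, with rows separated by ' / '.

The 16 entries sum to 1592, so each line sums to 1592/4 = 398.
Row 1 must total 398; the given cells sum to 351, so (1,1) = 47.
The remaining cell in column 3 is (3,3) = 398 − 337 = 61.
Using column 4: 145 + 68 + 82 + ? → (4,4) = 398 − 295 = 103.
Using row 3: 131 + 61 + 82 + ? → (3,1) = 398 − 274 = 124.
Row 4: 89 + 152 + 103 + ? = 398, so (4,2) = 54.
From column 1, 398 − (47 + 124 + 89) gives (2,1) = 138.
Column 2 needs 398; the known cells sum to 281, so (2,2) = 117.

47 96 110 145 / 138 117 75 68 / 124 131 61 82 / 89 54 152 103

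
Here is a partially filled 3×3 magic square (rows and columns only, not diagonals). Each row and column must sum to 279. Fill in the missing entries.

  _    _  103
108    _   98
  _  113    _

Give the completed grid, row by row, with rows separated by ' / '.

83 93 103 / 108 73 98 / 88 113 78

Row 2: 108 + 98 + ? = 279, so (2,2) = 73.
Using column 2: 73 + 113 + ? → (1,2) = 279 − 186 = 93.
Using column 3: 103 + 98 + ? → (3,3) = 279 − 201 = 78.
Using row 1: 93 + 103 + ? → (1,1) = 279 − 196 = 83.
The remaining cell in row 3 is (3,1) = 279 − 191 = 88.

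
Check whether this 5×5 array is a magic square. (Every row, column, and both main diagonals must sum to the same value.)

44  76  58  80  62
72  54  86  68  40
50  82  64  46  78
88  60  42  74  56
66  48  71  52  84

No — column 1 sums to 320 but column 3 sums to 321.

Row 1: 44 + 76 + 58 + 80 + 62 = 320.
Row 2: 72 + 54 + 86 + 68 + 40 = 320.
Row 3: 50 + 82 + 64 + 46 + 78 = 320.
Row 4: 88 + 60 + 42 + 74 + 56 = 320.
Row 5: 66 + 48 + 71 + 52 + 84 = 321.
Column 1: 44 + 72 + 50 + 88 + 66 = 320.
Column 2: 76 + 54 + 82 + 60 + 48 = 320.
Column 3: 58 + 86 + 64 + 42 + 71 = 321.
Column 4: 80 + 68 + 46 + 74 + 52 = 320.
Column 5: 62 + 40 + 78 + 56 + 84 = 320.
Main diagonal: 44 + 54 + 64 + 74 + 84 = 320.
Anti-diagonal: 62 + 68 + 64 + 60 + 66 = 320.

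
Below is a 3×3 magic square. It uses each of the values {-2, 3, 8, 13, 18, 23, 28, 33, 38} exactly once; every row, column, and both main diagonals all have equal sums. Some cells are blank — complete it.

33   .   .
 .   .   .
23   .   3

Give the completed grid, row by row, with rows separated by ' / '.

33 8 13 / -2 18 38 / 23 28 3

The 9 entries sum to 162, so each line sums to 162/3 = 54.
Row 3: 23 + 3 + ? = 54, so (3,2) = 28.
Column 1 must total 54; the given cells sum to 56, so (2,1) = -2.
From main diagonal, 54 − (33 + 3) gives (2,2) = 18.
The remaining cell in anti-diagonal is (1,3) = 54 − 41 = 13.
The remaining cell in row 1 is (1,2) = 54 − 46 = 8.
Using row 2: -2 + 18 + ? → (2,3) = 54 − 16 = 38.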